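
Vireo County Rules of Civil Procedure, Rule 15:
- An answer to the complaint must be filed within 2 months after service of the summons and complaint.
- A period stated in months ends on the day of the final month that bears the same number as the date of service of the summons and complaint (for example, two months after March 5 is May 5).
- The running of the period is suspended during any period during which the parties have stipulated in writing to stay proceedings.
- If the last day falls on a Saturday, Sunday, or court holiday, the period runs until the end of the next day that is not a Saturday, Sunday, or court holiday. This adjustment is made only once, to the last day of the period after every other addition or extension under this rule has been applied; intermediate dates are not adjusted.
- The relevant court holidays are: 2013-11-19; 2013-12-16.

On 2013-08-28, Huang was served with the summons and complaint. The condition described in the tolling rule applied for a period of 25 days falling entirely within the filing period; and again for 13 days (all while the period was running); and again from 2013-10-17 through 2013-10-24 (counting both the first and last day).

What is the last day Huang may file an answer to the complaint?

2 months after 2013-08-28 is October 28, 2013.
Tolling adds 25 days: October 28, 2013 + 25 days = November 22, 2013.
Tolling adds 13 days: November 22, 2013 + 13 days = December 5, 2013.
From October 17, 2013 through October 24, 2013 inclusive is 8 days; tolling adds 8 days: December 5, 2013 + 8 days = December 13, 2013.
December 13, 2013 is a Friday and not a court holiday, so no extension applies.

December 13, 2013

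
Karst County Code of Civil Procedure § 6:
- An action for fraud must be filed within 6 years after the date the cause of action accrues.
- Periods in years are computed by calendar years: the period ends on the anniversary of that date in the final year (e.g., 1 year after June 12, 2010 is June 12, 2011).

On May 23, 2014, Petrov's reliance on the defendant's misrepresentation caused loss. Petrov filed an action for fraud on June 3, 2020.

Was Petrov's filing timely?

No

6 years after May 23, 2014 is May 23, 2020.
The deadline is May 23, 2020; the filing on June 3, 2020 is after that date.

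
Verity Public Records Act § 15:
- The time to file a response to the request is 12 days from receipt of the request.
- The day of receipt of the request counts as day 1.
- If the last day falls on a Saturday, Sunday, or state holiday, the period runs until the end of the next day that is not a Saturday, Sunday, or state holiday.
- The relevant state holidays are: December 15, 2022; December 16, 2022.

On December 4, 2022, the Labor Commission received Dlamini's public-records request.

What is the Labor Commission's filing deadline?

December 19, 2022

Counting December 4, 2022 as day 1, day 12 is December 15, 2022.
December 15, 2022 is a listed holiday; December 16, 2022 is a listed holiday; December 17, 2022 is Saturday; December 18, 2022 is Sunday. The next qualifying day is December 19, 2022.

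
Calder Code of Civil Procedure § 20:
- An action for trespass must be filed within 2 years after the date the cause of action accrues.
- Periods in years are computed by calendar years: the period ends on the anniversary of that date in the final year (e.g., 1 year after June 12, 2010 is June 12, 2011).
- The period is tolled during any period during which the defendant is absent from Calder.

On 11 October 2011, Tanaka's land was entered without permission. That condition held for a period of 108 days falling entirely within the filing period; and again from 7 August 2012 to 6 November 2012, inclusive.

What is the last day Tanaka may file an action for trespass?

April 29, 2014

2 years after 11 October 2011 is October 11, 2013.
Tolling adds 108 days: October 11, 2013 + 108 days = January 27, 2014.
From August 7, 2012 through November 6, 2012 inclusive is 92 days; tolling adds 92 days: January 27, 2014 + 92 days = April 29, 2014.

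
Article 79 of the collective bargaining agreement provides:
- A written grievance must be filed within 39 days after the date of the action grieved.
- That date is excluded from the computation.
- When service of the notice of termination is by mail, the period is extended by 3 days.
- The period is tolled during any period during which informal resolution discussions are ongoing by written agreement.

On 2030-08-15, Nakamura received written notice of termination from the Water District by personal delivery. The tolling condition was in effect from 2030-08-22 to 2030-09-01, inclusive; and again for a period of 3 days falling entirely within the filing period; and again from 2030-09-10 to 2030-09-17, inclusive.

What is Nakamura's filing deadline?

39 days after 2030-08-15 is September 23, 2030.
Service was not by mail, so no mail extension applies.
From August 22, 2030 through September 1, 2030 inclusive is 11 days; tolling adds 11 days: September 23, 2030 + 11 days = October 4, 2030.
Tolling adds 3 days: October 4, 2030 + 3 days = October 7, 2030.
From September 10, 2030 through September 17, 2030 inclusive is 8 days; tolling adds 8 days: October 7, 2030 + 8 days = October 15, 2030.

October 15, 2030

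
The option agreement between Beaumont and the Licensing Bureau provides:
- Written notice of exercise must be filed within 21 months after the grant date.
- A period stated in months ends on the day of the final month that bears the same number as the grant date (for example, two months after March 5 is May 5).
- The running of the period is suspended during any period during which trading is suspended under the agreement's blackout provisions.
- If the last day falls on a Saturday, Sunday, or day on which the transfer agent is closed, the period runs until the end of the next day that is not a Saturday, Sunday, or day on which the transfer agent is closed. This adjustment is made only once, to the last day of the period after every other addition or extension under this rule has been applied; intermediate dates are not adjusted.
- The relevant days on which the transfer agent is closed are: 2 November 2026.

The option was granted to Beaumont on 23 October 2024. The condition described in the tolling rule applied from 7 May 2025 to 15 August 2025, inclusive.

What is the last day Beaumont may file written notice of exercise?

21 months after 23 October 2024 is July 23, 2026.
From May 7, 2025 through August 15, 2025 inclusive is 101 days; tolling adds 101 days: July 23, 2026 + 101 days = November 1, 2026.
November 1, 2026 is Sunday; November 2, 2026 is a listed holiday. The next qualifying day is November 3, 2026.

November 3, 2026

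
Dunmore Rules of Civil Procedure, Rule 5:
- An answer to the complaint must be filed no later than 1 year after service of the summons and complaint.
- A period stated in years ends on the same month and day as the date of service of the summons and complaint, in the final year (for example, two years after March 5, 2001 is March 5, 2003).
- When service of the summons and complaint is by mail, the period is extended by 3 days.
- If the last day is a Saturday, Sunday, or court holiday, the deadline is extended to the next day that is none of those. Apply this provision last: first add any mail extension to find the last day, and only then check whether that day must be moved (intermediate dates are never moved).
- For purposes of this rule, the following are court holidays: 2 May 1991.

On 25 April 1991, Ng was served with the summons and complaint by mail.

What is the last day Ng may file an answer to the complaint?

1 year after 25 April 1991 is April 25, 1992.
Service was by mail, adding 3 days: April 25, 1992 + 3 days = April 28, 1992.
April 28, 1992 is a Tuesday and not a court holiday, so no extension applies.

April 28, 1992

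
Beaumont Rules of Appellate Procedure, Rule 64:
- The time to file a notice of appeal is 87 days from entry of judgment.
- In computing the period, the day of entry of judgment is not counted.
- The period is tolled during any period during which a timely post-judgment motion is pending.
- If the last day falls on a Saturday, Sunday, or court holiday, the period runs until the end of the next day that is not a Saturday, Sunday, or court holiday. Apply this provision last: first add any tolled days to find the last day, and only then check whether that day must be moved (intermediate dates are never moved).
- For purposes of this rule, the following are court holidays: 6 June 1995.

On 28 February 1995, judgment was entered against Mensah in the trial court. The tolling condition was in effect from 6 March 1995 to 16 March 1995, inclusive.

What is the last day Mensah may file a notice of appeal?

June 7, 1995

87 days after 28 February 1995 is May 26, 1995.
From March 6, 1995 through March 16, 1995 inclusive is 11 days; tolling adds 11 days: May 26, 1995 + 11 days = June 6, 1995.
June 6, 1995 is a listed holiday. The next qualifying day is June 7, 1995.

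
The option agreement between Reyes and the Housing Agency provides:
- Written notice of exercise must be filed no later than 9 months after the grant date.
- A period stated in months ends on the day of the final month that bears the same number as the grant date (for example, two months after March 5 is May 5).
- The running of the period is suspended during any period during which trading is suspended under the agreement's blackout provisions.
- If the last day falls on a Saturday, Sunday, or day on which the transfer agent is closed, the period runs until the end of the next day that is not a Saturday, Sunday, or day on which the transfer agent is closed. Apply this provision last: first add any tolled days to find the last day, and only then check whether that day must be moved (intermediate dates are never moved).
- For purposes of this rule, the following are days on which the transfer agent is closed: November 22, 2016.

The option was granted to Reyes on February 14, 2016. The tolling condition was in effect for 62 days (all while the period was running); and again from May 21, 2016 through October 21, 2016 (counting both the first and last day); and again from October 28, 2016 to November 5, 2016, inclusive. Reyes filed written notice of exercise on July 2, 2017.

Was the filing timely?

No

9 months after February 14, 2016 is November 14, 2016.
Tolling adds 62 days: November 14, 2016 + 62 days = January 15, 2017.
From May 21, 2016 through October 21, 2016 inclusive is 154 days; tolling adds 154 days: January 15, 2017 + 154 days = June 18, 2017.
From October 28, 2016 through November 5, 2016 inclusive is 9 days; tolling adds 9 days: June 18, 2017 + 9 days = June 27, 2017.
June 27, 2017 is a Tuesday and not a day on which the transfer agent is closed, so no extension applies.
The deadline is June 27, 2017; the filing on July 2, 2017 is after that date.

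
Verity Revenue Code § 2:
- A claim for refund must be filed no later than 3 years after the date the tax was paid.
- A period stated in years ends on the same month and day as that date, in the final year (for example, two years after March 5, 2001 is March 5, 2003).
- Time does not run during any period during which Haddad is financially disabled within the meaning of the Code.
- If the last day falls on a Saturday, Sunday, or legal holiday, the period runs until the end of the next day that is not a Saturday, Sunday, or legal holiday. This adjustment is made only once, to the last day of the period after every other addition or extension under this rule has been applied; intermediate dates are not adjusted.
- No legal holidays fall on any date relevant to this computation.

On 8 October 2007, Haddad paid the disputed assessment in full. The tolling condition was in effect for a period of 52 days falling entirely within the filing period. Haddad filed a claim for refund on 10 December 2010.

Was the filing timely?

No

3 years after 8 October 2007 is October 8, 2010.
Tolling adds 52 days: October 8, 2010 + 52 days = November 29, 2010.
November 29, 2010 is a Monday and not a legal holiday, so no extension applies.
The deadline is November 29, 2010; the filing on December 10, 2010 is after that date.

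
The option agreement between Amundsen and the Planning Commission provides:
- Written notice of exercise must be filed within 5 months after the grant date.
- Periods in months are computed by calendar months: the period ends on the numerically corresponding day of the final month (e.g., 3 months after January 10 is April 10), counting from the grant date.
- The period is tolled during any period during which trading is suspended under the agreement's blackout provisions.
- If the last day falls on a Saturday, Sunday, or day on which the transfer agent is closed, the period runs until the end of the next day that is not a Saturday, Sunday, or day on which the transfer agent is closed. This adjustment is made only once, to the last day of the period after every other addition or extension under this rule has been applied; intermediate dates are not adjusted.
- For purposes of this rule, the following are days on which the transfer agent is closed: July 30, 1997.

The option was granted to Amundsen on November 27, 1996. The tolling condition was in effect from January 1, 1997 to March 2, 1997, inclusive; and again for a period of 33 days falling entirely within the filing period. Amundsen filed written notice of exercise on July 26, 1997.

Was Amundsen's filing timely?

5 months after November 27, 1996 is April 27, 1997.
From January 1, 1997 through March 2, 1997 inclusive is 61 days; tolling adds 61 days: April 27, 1997 + 61 days = June 27, 1997.
Tolling adds 33 days: June 27, 1997 + 33 days = July 30, 1997.
July 30, 1997 is a listed holiday. The next qualifying day is July 31, 1997.
The deadline is July 31, 1997; the filing on July 26, 1997 is on or before that date.

Yes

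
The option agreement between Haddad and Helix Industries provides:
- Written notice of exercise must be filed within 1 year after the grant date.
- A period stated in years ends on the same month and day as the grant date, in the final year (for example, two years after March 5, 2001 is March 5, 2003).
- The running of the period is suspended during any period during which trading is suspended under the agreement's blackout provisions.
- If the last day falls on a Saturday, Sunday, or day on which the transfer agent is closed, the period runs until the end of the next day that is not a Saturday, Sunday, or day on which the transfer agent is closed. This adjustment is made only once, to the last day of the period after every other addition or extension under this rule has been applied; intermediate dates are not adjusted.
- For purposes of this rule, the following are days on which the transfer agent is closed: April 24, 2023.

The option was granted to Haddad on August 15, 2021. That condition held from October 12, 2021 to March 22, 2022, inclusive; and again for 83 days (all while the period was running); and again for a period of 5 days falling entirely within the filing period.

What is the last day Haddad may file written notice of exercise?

April 25, 2023

1 year after August 15, 2021 is August 15, 2022.
From October 12, 2021 through March 22, 2022 inclusive is 162 days; tolling adds 162 days: August 15, 2022 + 162 days = January 24, 2023.
Tolling adds 83 days: January 24, 2023 + 83 days = April 17, 2023.
Tolling adds 5 days: April 17, 2023 + 5 days = April 22, 2023.
April 22, 2023 is Saturday; April 23, 2023 is Sunday; April 24, 2023 is a listed holiday. The next qualifying day is April 25, 2023.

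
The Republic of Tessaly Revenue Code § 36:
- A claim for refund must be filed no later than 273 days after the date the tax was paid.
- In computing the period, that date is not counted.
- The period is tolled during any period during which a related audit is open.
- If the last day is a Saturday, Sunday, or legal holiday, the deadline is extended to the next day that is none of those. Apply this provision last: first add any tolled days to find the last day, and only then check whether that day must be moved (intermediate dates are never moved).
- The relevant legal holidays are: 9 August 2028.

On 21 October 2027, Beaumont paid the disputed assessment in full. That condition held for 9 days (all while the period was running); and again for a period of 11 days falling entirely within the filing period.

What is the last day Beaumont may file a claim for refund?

August 10, 2028

273 days after 21 October 2027 is July 20, 2028.
Tolling adds 9 days: July 20, 2028 + 9 days = July 29, 2028.
Tolling adds 11 days: July 29, 2028 + 11 days = August 9, 2028.
August 9, 2028 is a listed holiday. The next qualifying day is August 10, 2028.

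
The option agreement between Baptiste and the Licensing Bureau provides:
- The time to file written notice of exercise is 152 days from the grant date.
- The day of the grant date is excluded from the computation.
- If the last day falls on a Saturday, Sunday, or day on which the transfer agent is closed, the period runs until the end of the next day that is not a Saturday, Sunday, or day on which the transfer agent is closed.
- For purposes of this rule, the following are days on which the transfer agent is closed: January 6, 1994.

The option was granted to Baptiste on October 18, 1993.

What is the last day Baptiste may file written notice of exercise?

March 21, 1994

152 days after October 18, 1993 is March 19, 1994.
March 19, 1994 is Saturday; March 20, 1994 is Sunday. The next qualifying day is March 21, 1994.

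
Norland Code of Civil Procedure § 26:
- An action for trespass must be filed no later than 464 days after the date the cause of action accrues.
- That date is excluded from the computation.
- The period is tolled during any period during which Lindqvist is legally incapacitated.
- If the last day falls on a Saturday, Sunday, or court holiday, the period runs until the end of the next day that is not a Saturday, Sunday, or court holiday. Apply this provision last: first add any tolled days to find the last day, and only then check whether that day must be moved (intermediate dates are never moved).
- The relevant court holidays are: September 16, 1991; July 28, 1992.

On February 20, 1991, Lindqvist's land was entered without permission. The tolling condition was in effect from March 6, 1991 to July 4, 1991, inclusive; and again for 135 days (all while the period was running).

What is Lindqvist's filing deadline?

464 days after February 20, 1991 is May 29, 1992.
From March 6, 1991 through July 4, 1991 inclusive is 121 days; tolling adds 121 days: May 29, 1992 + 121 days = September 27, 1992.
Tolling adds 135 days: September 27, 1992 + 135 days = February 9, 1993.
February 9, 1993 is a Tuesday and not a court holiday, so no extension applies.

February 9, 1993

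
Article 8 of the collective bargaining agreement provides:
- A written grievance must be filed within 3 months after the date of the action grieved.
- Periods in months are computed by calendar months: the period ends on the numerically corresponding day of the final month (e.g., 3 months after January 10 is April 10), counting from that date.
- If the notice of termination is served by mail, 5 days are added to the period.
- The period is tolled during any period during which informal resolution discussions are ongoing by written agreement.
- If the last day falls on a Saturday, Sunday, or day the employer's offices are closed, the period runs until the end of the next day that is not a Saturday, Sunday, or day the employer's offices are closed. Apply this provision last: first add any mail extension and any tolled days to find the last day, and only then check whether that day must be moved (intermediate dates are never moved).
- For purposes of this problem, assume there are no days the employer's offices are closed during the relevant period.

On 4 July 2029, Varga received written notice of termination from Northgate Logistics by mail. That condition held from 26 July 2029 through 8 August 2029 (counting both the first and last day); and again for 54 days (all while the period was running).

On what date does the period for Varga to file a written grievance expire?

December 17, 2029

3 months after 4 July 2029 is October 4, 2029.
Service was by mail, adding 5 days: October 4, 2029 + 5 days = October 9, 2029.
From July 26, 2029 through August 8, 2029 inclusive is 14 days; tolling adds 14 days: October 9, 2029 + 14 days = October 23, 2029.
Tolling adds 54 days: October 23, 2029 + 54 days = December 16, 2029.
December 16, 2029 is Sunday. The next qualifying day is December 17, 2029.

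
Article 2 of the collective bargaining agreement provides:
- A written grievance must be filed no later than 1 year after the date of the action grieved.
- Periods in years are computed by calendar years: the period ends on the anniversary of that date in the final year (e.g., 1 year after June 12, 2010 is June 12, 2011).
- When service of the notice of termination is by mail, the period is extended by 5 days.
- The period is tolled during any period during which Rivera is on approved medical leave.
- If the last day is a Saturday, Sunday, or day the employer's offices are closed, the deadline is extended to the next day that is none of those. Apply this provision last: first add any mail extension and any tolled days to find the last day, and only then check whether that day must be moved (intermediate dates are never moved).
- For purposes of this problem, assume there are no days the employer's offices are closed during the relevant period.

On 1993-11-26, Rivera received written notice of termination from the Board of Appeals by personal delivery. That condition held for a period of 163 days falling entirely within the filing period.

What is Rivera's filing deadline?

1 year after 1993-11-26 is November 26, 1994.
Service was not by mail, so no mail extension applies.
Tolling adds 163 days: November 26, 1994 + 163 days = May 8, 1995.
May 8, 1995 is a Monday and not a day the employer's offices are closed, so no extension applies.

May 8, 1995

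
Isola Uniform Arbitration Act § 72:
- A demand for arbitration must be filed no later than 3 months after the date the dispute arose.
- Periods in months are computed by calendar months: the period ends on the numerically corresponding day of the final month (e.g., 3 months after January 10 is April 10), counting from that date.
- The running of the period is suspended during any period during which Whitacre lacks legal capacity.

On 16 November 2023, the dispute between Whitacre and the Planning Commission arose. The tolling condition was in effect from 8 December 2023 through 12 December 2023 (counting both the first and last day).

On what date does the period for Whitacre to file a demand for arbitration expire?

February 21, 2024

3 months after 16 November 2023 is February 16, 2024.
From December 8, 2023 through December 12, 2023 inclusive is 5 days; tolling adds 5 days: February 16, 2024 + 5 days = February 21, 2024.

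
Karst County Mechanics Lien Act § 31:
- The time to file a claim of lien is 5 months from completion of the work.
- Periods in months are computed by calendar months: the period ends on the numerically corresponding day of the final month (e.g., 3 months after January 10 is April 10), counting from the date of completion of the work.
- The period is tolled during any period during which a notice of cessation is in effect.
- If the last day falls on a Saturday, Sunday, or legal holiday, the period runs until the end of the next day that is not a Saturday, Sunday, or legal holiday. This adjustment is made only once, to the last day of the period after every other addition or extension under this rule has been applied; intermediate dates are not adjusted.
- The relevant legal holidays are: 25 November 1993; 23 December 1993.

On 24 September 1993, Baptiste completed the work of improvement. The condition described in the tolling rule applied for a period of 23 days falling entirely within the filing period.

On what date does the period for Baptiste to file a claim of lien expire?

5 months after 24 September 1993 is February 24, 1994.
Tolling adds 23 days: February 24, 1994 + 23 days = March 19, 1994.
March 19, 1994 is Saturday; March 20, 1994 is Sunday. The next qualifying day is March 21, 1994.

March 21, 1994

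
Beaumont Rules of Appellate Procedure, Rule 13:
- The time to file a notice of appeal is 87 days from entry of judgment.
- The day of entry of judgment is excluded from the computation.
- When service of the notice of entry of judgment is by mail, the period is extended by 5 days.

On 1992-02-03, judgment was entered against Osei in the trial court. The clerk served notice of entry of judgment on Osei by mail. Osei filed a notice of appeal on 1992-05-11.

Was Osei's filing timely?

87 days after 1992-02-03 is April 30, 1992.
Service was by mail, adding 5 days: April 30, 1992 + 5 days = May 5, 1992.
The deadline is May 5, 1992; the filing on May 11, 1992 is after that date.

No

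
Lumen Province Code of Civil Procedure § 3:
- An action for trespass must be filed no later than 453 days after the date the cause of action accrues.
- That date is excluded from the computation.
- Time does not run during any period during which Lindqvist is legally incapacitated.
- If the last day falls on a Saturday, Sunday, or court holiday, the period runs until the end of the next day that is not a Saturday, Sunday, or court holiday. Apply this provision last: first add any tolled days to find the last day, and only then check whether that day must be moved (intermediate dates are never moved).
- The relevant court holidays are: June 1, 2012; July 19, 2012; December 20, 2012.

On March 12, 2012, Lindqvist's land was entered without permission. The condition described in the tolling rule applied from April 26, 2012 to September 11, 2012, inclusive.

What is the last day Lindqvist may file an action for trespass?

October 25, 2013

453 days after March 12, 2012 is June 8, 2013.
From April 26, 2012 through September 11, 2012 inclusive is 139 days; tolling adds 139 days: June 8, 2013 + 139 days = October 25, 2013.
October 25, 2013 is a Friday and not a court holiday, so no extension applies.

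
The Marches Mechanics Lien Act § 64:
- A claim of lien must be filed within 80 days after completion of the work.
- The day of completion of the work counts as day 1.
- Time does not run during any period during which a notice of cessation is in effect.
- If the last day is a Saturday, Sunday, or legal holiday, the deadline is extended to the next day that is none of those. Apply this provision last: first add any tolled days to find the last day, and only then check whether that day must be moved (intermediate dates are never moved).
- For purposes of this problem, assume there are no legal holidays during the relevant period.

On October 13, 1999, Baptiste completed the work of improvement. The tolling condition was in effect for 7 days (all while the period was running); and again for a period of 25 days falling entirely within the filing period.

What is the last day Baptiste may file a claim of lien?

February 1, 2000

Counting October 13, 1999 as day 1, day 80 is December 31, 1999.
Tolling adds 7 days: December 31, 1999 + 7 days = January 7, 2000.
Tolling adds 25 days: January 7, 2000 + 25 days = February 1, 2000.
February 1, 2000 is a Tuesday and not a legal holiday, so no extension applies.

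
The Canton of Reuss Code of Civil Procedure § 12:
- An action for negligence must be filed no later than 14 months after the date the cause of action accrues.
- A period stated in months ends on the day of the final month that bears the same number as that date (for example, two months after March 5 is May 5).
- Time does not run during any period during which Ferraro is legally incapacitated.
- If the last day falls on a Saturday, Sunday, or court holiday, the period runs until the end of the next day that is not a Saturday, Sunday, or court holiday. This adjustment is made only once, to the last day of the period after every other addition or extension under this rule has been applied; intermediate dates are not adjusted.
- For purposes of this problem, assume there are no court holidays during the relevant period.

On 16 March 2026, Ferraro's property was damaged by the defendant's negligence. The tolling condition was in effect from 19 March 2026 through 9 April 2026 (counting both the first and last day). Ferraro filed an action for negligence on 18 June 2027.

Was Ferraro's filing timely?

No

14 months after 16 March 2026 is May 16, 2027.
From March 19, 2026 through April 9, 2026 inclusive is 22 days; tolling adds 22 days: May 16, 2027 + 22 days = June 7, 2027.
June 7, 2027 is a Monday and not a court holiday, so no extension applies.
The deadline is June 7, 2027; the filing on June 18, 2027 is after that date.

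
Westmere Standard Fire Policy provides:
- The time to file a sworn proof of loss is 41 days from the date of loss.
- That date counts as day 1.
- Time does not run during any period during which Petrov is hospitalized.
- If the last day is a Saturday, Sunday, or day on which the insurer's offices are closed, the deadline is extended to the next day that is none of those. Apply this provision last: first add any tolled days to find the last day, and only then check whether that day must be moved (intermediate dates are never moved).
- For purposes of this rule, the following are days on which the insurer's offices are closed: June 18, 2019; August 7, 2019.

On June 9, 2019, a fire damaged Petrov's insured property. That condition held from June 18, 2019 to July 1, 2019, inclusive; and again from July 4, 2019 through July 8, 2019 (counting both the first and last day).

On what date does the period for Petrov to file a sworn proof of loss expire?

Counting June 9, 2019 as day 1, day 41 is July 19, 2019.
From June 18, 2019 through July 1, 2019 inclusive is 14 days; tolling adds 14 days: July 19, 2019 + 14 days = August 2, 2019.
From July 4, 2019 through July 8, 2019 inclusive is 5 days; tolling adds 5 days: August 2, 2019 + 5 days = August 7, 2019.
August 7, 2019 is a listed holiday. The next qualifying day is August 8, 2019.

August 8, 2019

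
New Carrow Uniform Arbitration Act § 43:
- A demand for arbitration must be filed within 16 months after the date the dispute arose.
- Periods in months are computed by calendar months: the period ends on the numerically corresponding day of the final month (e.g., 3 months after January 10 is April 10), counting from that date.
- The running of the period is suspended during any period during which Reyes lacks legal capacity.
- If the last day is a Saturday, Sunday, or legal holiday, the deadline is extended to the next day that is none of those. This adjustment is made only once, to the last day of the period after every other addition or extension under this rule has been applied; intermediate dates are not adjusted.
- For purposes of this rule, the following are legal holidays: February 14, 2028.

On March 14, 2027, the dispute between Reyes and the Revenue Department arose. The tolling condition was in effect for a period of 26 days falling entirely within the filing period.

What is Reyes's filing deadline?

16 months after March 14, 2027 is July 14, 2028.
Tolling adds 26 days: July 14, 2028 + 26 days = August 9, 2028.
August 9, 2028 is a Wednesday and not a legal holiday, so no extension applies.

August 9, 2028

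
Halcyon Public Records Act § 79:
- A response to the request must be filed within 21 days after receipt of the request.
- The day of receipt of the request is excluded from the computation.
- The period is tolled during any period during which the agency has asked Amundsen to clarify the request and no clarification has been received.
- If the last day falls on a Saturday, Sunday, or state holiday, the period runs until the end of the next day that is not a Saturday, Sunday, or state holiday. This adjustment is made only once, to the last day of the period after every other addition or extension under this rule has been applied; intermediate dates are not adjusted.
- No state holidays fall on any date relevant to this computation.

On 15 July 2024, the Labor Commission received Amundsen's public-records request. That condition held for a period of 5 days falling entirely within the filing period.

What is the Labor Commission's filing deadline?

August 12, 2024

21 days after 15 July 2024 is August 5, 2024.
Tolling adds 5 days: August 5, 2024 + 5 days = August 10, 2024.
August 10, 2024 is Saturday; August 11, 2024 is Sunday. The next qualifying day is August 12, 2024.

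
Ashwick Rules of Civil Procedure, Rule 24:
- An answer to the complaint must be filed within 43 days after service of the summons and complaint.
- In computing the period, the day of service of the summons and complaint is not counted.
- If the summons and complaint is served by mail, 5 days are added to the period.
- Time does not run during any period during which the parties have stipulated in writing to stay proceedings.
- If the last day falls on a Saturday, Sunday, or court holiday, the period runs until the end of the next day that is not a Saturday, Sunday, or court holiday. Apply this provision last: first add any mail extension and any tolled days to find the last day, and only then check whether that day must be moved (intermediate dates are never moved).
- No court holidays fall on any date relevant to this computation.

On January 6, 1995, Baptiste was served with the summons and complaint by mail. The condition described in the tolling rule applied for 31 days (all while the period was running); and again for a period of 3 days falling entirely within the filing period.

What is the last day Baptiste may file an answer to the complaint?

March 29, 1995

43 days after January 6, 1995 is February 18, 1995.
Service was by mail, adding 5 days: February 18, 1995 + 5 days = February 23, 1995.
Tolling adds 31 days: February 23, 1995 + 31 days = March 26, 1995.
Tolling adds 3 days: March 26, 1995 + 3 days = March 29, 1995.
March 29, 1995 is a Wednesday and not a court holiday, so no extension applies.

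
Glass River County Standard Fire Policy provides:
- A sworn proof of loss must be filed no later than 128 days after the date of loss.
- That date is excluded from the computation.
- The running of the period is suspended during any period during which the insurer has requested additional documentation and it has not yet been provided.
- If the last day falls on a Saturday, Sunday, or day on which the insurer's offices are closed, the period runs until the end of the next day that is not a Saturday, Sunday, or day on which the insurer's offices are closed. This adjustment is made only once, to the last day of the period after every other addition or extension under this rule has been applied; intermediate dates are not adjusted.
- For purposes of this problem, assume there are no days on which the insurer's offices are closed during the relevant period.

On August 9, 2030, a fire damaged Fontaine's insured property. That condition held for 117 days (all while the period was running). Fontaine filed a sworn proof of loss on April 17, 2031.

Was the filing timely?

No

128 days after August 9, 2030 is December 15, 2030.
Tolling adds 117 days: December 15, 2030 + 117 days = April 11, 2031.
April 11, 2031 is a Friday and not a day on which the insurer's offices are closed, so no extension applies.
The deadline is April 11, 2031; the filing on April 17, 2031 is after that date.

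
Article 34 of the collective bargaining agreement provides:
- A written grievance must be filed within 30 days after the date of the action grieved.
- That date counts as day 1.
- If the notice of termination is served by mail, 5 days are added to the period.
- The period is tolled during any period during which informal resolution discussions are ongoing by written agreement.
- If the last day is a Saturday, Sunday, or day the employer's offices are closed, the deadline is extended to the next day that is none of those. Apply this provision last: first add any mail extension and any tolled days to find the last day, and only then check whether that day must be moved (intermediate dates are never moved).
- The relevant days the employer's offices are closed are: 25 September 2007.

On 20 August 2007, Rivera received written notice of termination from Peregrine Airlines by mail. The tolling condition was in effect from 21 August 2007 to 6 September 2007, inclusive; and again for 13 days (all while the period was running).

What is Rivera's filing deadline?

Counting 20 August 2007 as day 1, day 30 is September 18, 2007.
Service was by mail, adding 5 days: September 18, 2007 + 5 days = September 23, 2007.
From August 21, 2007 through September 6, 2007 inclusive is 17 days; tolling adds 17 days: September 23, 2007 + 17 days = October 10, 2007.
Tolling adds 13 days: October 10, 2007 + 13 days = October 23, 2007.
October 23, 2007 is a Tuesday and not a day the employer's offices are closed, so no extension applies.

October 23, 2007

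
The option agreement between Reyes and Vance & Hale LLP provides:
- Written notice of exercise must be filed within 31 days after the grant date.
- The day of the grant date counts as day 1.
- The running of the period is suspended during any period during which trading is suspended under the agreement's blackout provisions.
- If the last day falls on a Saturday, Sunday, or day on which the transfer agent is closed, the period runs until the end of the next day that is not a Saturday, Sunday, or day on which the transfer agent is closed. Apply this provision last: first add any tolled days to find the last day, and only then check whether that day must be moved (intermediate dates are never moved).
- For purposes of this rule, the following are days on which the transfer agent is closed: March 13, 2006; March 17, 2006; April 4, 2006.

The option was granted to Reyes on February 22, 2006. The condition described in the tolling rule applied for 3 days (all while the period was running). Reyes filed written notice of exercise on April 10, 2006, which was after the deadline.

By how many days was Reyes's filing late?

14 days

Counting February 22, 2006 as day 1, day 31 is March 24, 2006.
Tolling adds 3 days: March 24, 2006 + 3 days = March 27, 2006.
March 27, 2006 is a Monday and not a day on which the transfer agent is closed, so no extension applies.
The deadline is March 27, 2006; from March 27, 2006 to April 10, 2006 is 14 days.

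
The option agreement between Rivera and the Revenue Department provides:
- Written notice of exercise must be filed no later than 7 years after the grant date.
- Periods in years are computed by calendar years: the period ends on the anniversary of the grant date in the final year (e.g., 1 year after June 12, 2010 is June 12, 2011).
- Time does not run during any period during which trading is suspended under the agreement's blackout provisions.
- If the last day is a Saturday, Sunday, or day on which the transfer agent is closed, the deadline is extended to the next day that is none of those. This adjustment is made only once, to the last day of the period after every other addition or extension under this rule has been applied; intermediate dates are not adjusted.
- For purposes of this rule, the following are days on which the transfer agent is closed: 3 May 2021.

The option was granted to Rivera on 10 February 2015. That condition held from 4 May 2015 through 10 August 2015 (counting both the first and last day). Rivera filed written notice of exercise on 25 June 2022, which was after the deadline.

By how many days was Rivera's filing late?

7 years after 10 February 2015 is February 10, 2022.
From May 4, 2015 through August 10, 2015 inclusive is 99 days; tolling adds 99 days: February 10, 2022 + 99 days = May 20, 2022.
May 20, 2022 is a Friday and not a day on which the transfer agent is closed, so no extension applies.
The deadline is May 20, 2022; from May 20, 2022 to June 25, 2022 is 36 days.

36 days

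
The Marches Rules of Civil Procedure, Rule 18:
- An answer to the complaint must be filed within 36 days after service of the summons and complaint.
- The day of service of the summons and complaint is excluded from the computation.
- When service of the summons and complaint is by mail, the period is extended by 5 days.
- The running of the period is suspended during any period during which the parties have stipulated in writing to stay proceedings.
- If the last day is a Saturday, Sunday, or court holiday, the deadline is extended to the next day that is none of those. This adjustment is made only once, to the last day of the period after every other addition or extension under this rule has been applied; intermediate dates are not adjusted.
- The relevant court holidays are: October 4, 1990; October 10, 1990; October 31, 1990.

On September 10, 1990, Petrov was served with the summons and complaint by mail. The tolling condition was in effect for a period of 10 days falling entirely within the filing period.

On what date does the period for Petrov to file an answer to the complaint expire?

November 1, 1990

36 days after September 10, 1990 is October 16, 1990.
Service was by mail, adding 5 days: October 16, 1990 + 5 days = October 21, 1990.
Tolling adds 10 days: October 21, 1990 + 10 days = October 31, 1990.
October 31, 1990 is a listed holiday. The next qualifying day is November 1, 1990.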